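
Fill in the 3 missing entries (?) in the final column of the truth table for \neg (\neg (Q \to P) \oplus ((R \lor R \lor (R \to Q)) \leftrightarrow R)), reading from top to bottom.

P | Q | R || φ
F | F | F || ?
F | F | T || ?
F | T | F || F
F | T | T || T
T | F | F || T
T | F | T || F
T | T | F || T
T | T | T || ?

T, F, F

Row P=F, Q=F, R=F: \neg (Q \to P) = F, ((R \lor R \lor (R \to Q)) \leftrightarrow R) = F, (\neg (Q \to P) \oplus ((R \lor R \lor (R \to Q)) \leftrightarrow R)) = F, so the formula = T.
Row P=F, Q=F, R=T: \neg (Q \to P) = F, ((R \lor R \lor (R \to Q)) \leftrightarrow R) = T, (\neg (Q \to P) \oplus ((R \lor R \lor (R \to Q)) \leftrightarrow R)) = T, so the formula = F.
Row P=T, Q=T, R=T: \neg (Q \to P) = F, ((R \lor R \lor (R \to Q)) \leftrightarrow R) = T, (\neg (Q \to P) \oplus ((R \lor R \lor (R \to Q)) \leftrightarrow R)) = T, so the formula = F.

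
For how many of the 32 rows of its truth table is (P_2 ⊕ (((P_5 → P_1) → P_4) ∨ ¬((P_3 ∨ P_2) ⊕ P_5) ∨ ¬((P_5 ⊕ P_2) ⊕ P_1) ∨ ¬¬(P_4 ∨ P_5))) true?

 P_1  |  P_2  |  P_3  |  P_4  |  P_5  ||   φ  
False | False | False | False | False ||  True
False | False | False | False |  True ||  True
False | False | False |  True | False ||  True
False | False | False |  True |  True ||  True
False | False |  True | False | False ||  True
False | False |  True | False |  True ||  True
False | False |  True |  True | False ||  True
False | False |  True |  True |  True ||  True
False |  True | False | False | False ||  True
False |  True | False | False |  True || False
False |  True | False |  True | False || False
False |  True | False |  True |  True || False
False |  True |  True | False | False ||  True
False |  True |  True | False |  True || False
False |  True |  True |  True | False || False
False |  True |  True |  True |  True || False
 True | False | False | False | False ||  True
 True | False | False | False |  True ||  True
 True | False | False |  True | False ||  True
 True | False | False |  True |  True ||  True
 True | False |  True | False | False || False
 True | False |  True | False |  True ||  True
 True | False |  True |  True | False ||  True
 True | False |  True |  True |  True ||  True
 True |  True | False | False | False || False
 True |  True | False | False |  True || False
 True |  True | False |  True | False || False
 True |  True | False |  True |  True || False
 True |  True |  True | False | False || False
 True |  True |  True | False |  True || False
 True |  True |  True |  True | False || False
 True |  True |  True |  True |  True || False
The formula is true on 17 of the 32 rows.

17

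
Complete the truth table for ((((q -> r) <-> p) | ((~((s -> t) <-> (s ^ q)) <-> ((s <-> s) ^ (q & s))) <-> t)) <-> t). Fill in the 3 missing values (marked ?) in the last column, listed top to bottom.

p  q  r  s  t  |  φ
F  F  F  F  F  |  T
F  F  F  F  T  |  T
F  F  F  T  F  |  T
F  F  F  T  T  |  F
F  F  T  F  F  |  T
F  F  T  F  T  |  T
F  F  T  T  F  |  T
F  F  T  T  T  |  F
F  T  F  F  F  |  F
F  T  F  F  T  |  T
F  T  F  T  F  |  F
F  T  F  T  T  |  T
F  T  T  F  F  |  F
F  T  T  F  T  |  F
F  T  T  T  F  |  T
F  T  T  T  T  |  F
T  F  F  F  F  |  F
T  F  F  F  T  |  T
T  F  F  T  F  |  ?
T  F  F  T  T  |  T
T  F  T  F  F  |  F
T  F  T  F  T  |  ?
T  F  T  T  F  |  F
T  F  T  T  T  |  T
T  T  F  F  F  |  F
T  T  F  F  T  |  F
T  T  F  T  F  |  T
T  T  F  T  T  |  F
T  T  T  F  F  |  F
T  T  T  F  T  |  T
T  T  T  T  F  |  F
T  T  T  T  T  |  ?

Row p=T, q=F, r=F, s=T, t=F: (((q -> r) <-> p) | ((~((s -> t) <-> (s ^ q)) <-> ((s <-> s) ^ (q & s))) <-> t)) = T, so the formula = F.
Row p=T, q=F, r=T, s=F, t=T: (((q -> r) <-> p) | ((~((s -> t) <-> (s ^ q)) <-> ((s <-> s) ^ (q & s))) <-> t)) = T, so the formula = T.
Row p=T, q=T, r=T, s=T, t=T: (((q -> r) <-> p) | ((~((s -> t) <-> (s ^ q)) <-> ((s <-> s) ^ (q & s))) <-> t)) = T, so the formula = T.

F, T, T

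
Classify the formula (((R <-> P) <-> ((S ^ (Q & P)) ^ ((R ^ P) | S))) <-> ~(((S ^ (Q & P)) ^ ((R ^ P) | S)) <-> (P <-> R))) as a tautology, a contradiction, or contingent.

contradiction

P | Q | R | S || φ
1 | 1 | 1 | 1 || 0
1 | 1 | 1 | 0 || 0
1 | 1 | 0 | 1 || 0
1 | 1 | 0 | 0 || 0
1 | 0 | 1 | 1 || 0
1 | 0 | 1 | 0 || 0
1 | 0 | 0 | 1 || 0
1 | 0 | 0 | 0 || 0
0 | 1 | 1 | 1 || 0
0 | 1 | 1 | 0 || 0
0 | 1 | 0 | 1 || 0
0 | 1 | 0 | 0 || 0
0 | 0 | 1 | 1 || 0
0 | 0 | 1 | 0 || 0
0 | 0 | 0 | 1 || 0
0 | 0 | 0 | 0 || 0
Every row is 0, so the formula is a contradiction.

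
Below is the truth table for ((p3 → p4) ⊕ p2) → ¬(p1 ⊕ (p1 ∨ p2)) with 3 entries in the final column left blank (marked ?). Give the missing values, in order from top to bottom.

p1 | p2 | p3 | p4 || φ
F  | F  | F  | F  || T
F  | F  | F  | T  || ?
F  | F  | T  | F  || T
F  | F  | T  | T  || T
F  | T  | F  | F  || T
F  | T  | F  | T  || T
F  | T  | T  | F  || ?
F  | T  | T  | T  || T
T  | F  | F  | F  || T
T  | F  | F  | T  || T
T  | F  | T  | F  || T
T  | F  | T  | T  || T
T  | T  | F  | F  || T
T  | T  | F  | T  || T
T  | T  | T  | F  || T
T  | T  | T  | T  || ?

Row p1=F, p2=F, p3=F, p4=T: ((p3 → p4) ⊕ p2) = T, ¬(p1 ⊕ (p1 ∨ p2)) = T, so the formula = T.
Row p1=F, p2=T, p3=T, p4=F: ((p3 → p4) ⊕ p2) = T, ¬(p1 ⊕ (p1 ∨ p2)) = F, so the formula = F.
Row p1=T, p2=T, p3=T, p4=T: ((p3 → p4) ⊕ p2) = F, ¬(p1 ⊕ (p1 ∨ p2)) = T, so the formula = T.

T, F, T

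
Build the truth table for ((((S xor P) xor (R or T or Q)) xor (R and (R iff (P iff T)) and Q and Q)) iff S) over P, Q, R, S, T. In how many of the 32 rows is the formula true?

16

P  Q  R  S  T  |  φ
0  0  0  0  0  |  1
0  0  0  0  1  |  0
0  0  0  1  0  |  1
0  0  0  1  1  |  0
0  0  1  0  0  |  0
0  0  1  0  1  |  0
0  0  1  1  0  |  0
0  0  1  1  1  |  0
0  1  0  0  0  |  0
0  1  0  0  1  |  0
0  1  0  1  0  |  0
0  1  0  1  1  |  0
0  1  1  0  0  |  1
0  1  1  0  1  |  0
0  1  1  1  0  |  1
0  1  1  1  1  |  0
1  0  0  0  0  |  0
1  0  0  0  1  |  1
1  0  0  1  0  |  0
1  0  0  1  1  |  1
1  0  1  0  0  |  1
1  0  1  0  1  |  1
1  0  1  1  0  |  1
1  0  1  1  1  |  1
1  1  0  0  0  |  1
1  1  0  0  1  |  1
1  1  0  1  0  |  1
1  1  0  1  1  |  1
1  1  1  0  0  |  1
1  1  1  0  1  |  0
1  1  1  1  0  |  1
1  1  1  1  1  |  0
The formula is true on 16 of the 32 rows.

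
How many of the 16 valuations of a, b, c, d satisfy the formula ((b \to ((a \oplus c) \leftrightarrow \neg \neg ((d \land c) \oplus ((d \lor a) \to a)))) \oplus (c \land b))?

12

a | b | c | d || (a \oplus c) | (d \land c) | (d \lor a) | ((d \lor a) \to a) | (c \land b) | φ
0 | 0 | 0 | 0 ||      0       |      0      |     0      |         1          |      0      | 1
0 | 0 | 0 | 1 ||      0       |      0      |     1      |         0          |      0      | 1
0 | 0 | 1 | 0 ||      1       |      0      |     0      |         1          |      0      | 1
0 | 0 | 1 | 1 ||      1       |      1      |     1      |         0          |      0      | 1
0 | 1 | 0 | 0 ||      0       |      0      |     0      |         1          |      0      | 0
0 | 1 | 0 | 1 ||      0       |      0      |     1      |         0          |      0      | 1
0 | 1 | 1 | 0 ||      1       |      0      |     0      |         1          |      1      | 0
0 | 1 | 1 | 1 ||      1       |      1      |     1      |         0          |      1      | 0
1 | 0 | 0 | 0 ||      1       |      0      |     1      |         1          |      0      | 1
1 | 0 | 0 | 1 ||      1       |      0      |     1      |         1          |      0      | 1
1 | 0 | 1 | 0 ||      0       |      0      |     1      |         1          |      0      | 1
1 | 0 | 1 | 1 ||      0       |      1      |     1      |         1          |      0      | 1
1 | 1 | 0 | 0 ||      1       |      0      |     1      |         1          |      0      | 1
1 | 1 | 0 | 1 ||      1       |      0      |     1      |         1          |      0      | 1
1 | 1 | 1 | 0 ||      0       |      0      |     1      |         1          |      1      | 1
1 | 1 | 1 | 1 ||      0       |      1      |     1      |         1          |      1      | 0
The formula is true on 12 of the 16 rows.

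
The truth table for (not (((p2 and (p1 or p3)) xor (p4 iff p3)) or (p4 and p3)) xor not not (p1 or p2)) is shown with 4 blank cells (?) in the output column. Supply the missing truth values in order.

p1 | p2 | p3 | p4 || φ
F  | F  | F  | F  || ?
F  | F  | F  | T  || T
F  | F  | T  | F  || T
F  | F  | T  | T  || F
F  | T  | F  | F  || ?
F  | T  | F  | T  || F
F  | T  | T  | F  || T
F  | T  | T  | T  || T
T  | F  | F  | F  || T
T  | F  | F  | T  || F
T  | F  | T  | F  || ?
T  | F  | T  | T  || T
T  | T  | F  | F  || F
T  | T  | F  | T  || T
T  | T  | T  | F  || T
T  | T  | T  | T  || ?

F, T, F, T

Row p1=F, p2=F, p3=F, p4=F: not (((p2 and (p1 or p3)) xor (p4 iff p3)) or (p4 and p3)) = F, not not (p1 or p2) = F, so the formula = F.
Row p1=F, p2=T, p3=F, p4=F: not (((p2 and (p1 or p3)) xor (p4 iff p3)) or (p4 and p3)) = F, not not (p1 or p2) = T, so the formula = T.
Row p1=T, p2=F, p3=T, p4=F: not (((p2 and (p1 or p3)) xor (p4 iff p3)) or (p4 and p3)) = T, not not (p1 or p2) = T, so the formula = F.
Row p1=T, p2=T, p3=T, p4=T: not (((p2 and (p1 or p3)) xor (p4 iff p3)) or (p4 and p3)) = F, not not (p1 or p2) = T, so the formula = T.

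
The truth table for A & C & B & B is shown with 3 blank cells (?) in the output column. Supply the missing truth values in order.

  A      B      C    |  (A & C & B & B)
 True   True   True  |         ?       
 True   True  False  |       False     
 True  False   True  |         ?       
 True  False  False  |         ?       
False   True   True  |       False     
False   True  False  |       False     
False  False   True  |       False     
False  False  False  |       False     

Row A=True, B=True, C=True: (A & C & B & B) = True.
Row A=True, B=False, C=True: (A & C & B & B) = False.
Row A=True, B=False, C=False: (A & C & B & B) = False.

True, False, False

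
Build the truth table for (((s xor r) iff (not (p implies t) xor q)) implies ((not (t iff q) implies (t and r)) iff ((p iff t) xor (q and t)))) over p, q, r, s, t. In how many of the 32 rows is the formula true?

24

p | q | r | s | t | φ
- | - | - | - | - | -
T | T | T | T | T | T
T | T | T | T | F | T
T | T | T | F | T | F
T | T | T | F | F | T
T | T | F | T | T | F
T | T | F | T | F | T
T | T | F | F | T | T
T | T | F | F | F | T
T | F | T | T | T | T
T | F | T | T | F | T
T | F | T | F | T | T
T | F | T | F | F | F
T | F | F | T | T | T
T | F | F | T | F | F
T | F | F | F | T | F
T | F | F | F | F | T
F | T | T | T | T | T
F | T | T | T | F | T
F | T | T | F | T | T
F | T | T | F | F | F
F | T | F | T | T | T
F | T | F | T | F | F
F | T | F | F | T | T
F | T | F | F | F | T
F | F | T | T | T | F
F | F | T | T | F | T
F | F | T | F | T | T
F | F | T | F | F | T
F | F | F | T | T | T
F | F | F | T | F | T
F | F | F | F | T | T
F | F | F | F | F | T
The formula is true on 24 of the 32 rows.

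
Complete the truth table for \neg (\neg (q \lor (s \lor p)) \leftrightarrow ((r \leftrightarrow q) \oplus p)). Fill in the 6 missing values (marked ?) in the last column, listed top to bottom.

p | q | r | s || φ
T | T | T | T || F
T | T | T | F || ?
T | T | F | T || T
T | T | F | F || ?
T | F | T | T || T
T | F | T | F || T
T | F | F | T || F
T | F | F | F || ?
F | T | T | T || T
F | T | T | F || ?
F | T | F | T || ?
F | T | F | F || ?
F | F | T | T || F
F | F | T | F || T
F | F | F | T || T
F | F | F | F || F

F, T, F, T, F, F

Row p=T, q=T, r=T, s=F: \neg (q \lor (s \lor p)) = F, ((r \leftrightarrow q) \oplus p) = F, (\neg (q \lor (s \lor p)) \leftrightarrow ((r \leftrightarrow q) \oplus p)) = T, so the formula = F.
Row p=T, q=T, r=F, s=F: \neg (q \lor (s \lor p)) = F, ((r \leftrightarrow q) \oplus p) = T, (\neg (q \lor (s \lor p)) \leftrightarrow ((r \leftrightarrow q) \oplus p)) = F, so the formula = T.
Row p=T, q=F, r=F, s=F: \neg (q \lor (s \lor p)) = F, ((r \leftrightarrow q) \oplus p) = F, (\neg (q \lor (s \lor p)) \leftrightarrow ((r \leftrightarrow q) \oplus p)) = T, so the formula = F.
Row p=F, q=T, r=T, s=F: \neg (q \lor (s \lor p)) = F, ((r \leftrightarrow q) \oplus p) = T, (\neg (q \lor (s \lor p)) \leftrightarrow ((r \leftrightarrow q) \oplus p)) = F, so the formula = T.
Row p=F, q=T, r=F, s=T: \neg (q \lor (s \lor p)) = F, ((r \leftrightarrow q) \oplus p) = F, (\neg (q \lor (s \lor p)) \leftrightarrow ((r \leftrightarrow q) \oplus p)) = T, so the formula = F.
Row p=F, q=T, r=F, s=F: \neg (q \lor (s \lor p)) = F, ((r \leftrightarrow q) \oplus p) = F, (\neg (q \lor (s \lor p)) \leftrightarrow ((r \leftrightarrow q) \oplus p)) = T, so the formula = F.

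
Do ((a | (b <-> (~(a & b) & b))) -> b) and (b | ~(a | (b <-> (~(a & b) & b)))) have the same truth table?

equivalent

  a   |   b   |   φ   |   ψ  
----- | ----- | ----- | -----
 True |  True |  True |  True
 True | False | False | False
False |  True |  True |  True
False | False | False | False
The columns for φ and ψ agree on every row, so they are logically equivalent.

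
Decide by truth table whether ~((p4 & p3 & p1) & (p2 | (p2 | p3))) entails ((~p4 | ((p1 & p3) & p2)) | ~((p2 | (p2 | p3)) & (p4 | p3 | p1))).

no

p1  p2  p3  p4  |  φ  ψ
0   0   0   0   |  1  1
0   0   0   1   |  1  1
0   0   1   0   |  1  1
0   0   1   1   |  1  0
0   1   0   0   |  1  1
0   1   0   1   |  1  0
0   1   1   0   |  1  1
0   1   1   1   |  1  0
1   0   0   0   |  1  1
1   0   0   1   |  1  1
1   0   1   0   |  1  1
1   0   1   1   |  0  0
1   1   0   0   |  1  1
1   1   0   1   |  1  0
1   1   1   0   |  1  1
1   1   1   1   |  0  1
At p1=0, p2=0, p3=1, p4=1 we have φ true but ψ false, so φ does not entail ψ.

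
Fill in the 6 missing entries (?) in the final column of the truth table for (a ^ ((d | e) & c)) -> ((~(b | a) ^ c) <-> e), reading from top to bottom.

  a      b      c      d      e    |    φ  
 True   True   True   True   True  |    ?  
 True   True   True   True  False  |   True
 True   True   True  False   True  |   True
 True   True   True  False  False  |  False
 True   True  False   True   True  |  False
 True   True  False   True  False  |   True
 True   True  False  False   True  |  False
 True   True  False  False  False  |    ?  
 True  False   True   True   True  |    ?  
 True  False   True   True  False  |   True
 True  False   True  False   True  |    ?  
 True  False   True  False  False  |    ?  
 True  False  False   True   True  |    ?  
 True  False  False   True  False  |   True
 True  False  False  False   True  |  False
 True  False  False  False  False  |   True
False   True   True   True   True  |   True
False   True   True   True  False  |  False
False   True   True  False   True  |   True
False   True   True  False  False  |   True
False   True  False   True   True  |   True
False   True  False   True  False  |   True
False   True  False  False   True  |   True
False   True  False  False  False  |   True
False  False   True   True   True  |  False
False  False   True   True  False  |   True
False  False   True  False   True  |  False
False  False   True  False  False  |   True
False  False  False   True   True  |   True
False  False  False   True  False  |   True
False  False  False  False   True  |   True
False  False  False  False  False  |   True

Row a=True, b=True, c=True, d=True, e=True: (a ^ ((d | e) & c)) = False, ((~(b | a) ^ c) <-> e) = True, so the formula = True.
Row a=True, b=True, c=False, d=False, e=False: (a ^ ((d | e) & c)) = True, ((~(b | a) ^ c) <-> e) = True, so the formula = True.
Row a=True, b=False, c=True, d=True, e=True: (a ^ ((d | e) & c)) = False, ((~(b | a) ^ c) <-> e) = True, so the formula = True.
Row a=True, b=False, c=True, d=False, e=True: (a ^ ((d | e) & c)) = False, ((~(b | a) ^ c) <-> e) = True, so the formula = True.
Row a=True, b=False, c=True, d=False, e=False: (a ^ ((d | e) & c)) = True, ((~(b | a) ^ c) <-> e) = False, so the formula = False.
Row a=True, b=False, c=False, d=True, e=True: (a ^ ((d | e) & c)) = True, ((~(b | a) ^ c) <-> e) = False, so the formula = False.

True, True, True, True, False, False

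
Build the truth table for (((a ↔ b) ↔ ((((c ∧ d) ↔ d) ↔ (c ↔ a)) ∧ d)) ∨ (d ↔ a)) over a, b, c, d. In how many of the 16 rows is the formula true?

12

a | b | c | d || (a ↔ b) | (c ∧ d) | ((c ∧ d) ↔ d) | (c ↔ a) | (((c ∧ d) ↔ d) ↔ (c ↔ a)) | (d ↔ a) | φ
0 | 0 | 0 | 0 ||    1    |    0    |       1       |    1    |             1             |    1    | 1
0 | 0 | 0 | 1 ||    1    |    0    |       0       |    1    |             0             |    0    | 0
0 | 0 | 1 | 0 ||    1    |    0    |       1       |    0    |             0             |    1    | 1
0 | 0 | 1 | 1 ||    1    |    1    |       1       |    0    |             0             |    0    | 0
0 | 1 | 0 | 0 ||    0    |    0    |       1       |    1    |             1             |    1    | 1
0 | 1 | 0 | 1 ||    0    |    0    |       0       |    1    |             0             |    0    | 1
0 | 1 | 1 | 0 ||    0    |    0    |       1       |    0    |             0             |    1    | 1
0 | 1 | 1 | 1 ||    0    |    1    |       1       |    0    |             0             |    0    | 1
1 | 0 | 0 | 0 ||    0    |    0    |       1       |    0    |             0             |    0    | 1
1 | 0 | 0 | 1 ||    0    |    0    |       0       |    0    |             1             |    1    | 1
1 | 0 | 1 | 0 ||    0    |    0    |       1       |    1    |             1             |    0    | 1
1 | 0 | 1 | 1 ||    0    |    1    |       1       |    1    |             1             |    1    | 1
1 | 1 | 0 | 0 ||    1    |    0    |       1       |    0    |             0             |    0    | 0
1 | 1 | 0 | 1 ||    1    |    0    |       0       |    0    |             1             |    1    | 1
1 | 1 | 1 | 0 ||    1    |    0    |       1       |    1    |             1             |    0    | 0
1 | 1 | 1 | 1 ||    1    |    1    |       1       |    1    |             1             |    1    | 1
The formula is true on 12 of the 16 rows.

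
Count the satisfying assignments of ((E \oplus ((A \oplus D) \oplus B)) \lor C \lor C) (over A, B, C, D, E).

A | B | C | D | E || φ
T | T | T | T | T || T
T | T | T | T | F || T
T | T | T | F | T || T
T | T | T | F | F || T
T | T | F | T | T || F
T | T | F | T | F || T
T | T | F | F | T || T
T | T | F | F | F || F
T | F | T | T | T || T
T | F | T | T | F || T
T | F | T | F | T || T
T | F | T | F | F || T
T | F | F | T | T || T
T | F | F | T | F || F
T | F | F | F | T || F
T | F | F | F | F || T
F | T | T | T | T || T
F | T | T | T | F || T
F | T | T | F | T || T
F | T | T | F | F || T
F | T | F | T | T || T
F | T | F | T | F || F
F | T | F | F | T || F
F | T | F | F | F || T
F | F | T | T | T || T
F | F | T | T | F || T
F | F | T | F | T || T
F | F | T | F | F || T
F | F | F | T | T || F
F | F | F | T | F || T
F | F | F | F | T || T
F | F | F | F | F || F
The formula is true on 24 of the 32 rows.

24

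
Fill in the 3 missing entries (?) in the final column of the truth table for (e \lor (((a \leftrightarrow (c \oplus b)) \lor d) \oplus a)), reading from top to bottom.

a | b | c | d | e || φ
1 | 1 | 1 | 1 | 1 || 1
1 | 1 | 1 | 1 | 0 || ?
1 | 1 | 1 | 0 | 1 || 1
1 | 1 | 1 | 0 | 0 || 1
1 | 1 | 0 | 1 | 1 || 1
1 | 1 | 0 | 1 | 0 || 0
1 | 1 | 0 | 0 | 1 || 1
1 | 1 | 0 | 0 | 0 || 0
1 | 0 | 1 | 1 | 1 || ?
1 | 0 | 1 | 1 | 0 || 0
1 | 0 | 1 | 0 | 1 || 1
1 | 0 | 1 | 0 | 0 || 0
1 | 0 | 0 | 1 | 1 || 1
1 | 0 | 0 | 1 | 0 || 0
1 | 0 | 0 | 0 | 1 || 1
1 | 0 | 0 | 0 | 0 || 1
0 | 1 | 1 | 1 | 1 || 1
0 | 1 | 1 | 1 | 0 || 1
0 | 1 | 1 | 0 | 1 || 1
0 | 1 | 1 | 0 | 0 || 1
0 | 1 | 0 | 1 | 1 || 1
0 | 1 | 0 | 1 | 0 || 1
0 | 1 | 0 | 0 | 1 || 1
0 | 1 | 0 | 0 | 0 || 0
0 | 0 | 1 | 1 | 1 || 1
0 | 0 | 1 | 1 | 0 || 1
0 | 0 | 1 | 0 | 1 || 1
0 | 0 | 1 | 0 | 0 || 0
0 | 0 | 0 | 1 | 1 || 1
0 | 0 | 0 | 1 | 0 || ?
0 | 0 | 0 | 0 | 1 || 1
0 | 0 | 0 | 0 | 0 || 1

Row a=1, b=1, c=1, d=1, e=0: (((a \leftrightarrow (c \oplus b)) \lor d) \oplus a) = 0, so the formula = 0.
Row a=1, b=0, c=1, d=1, e=1: (((a \leftrightarrow (c \oplus b)) \lor d) \oplus a) = 0, so the formula = 1.
Row a=0, b=0, c=0, d=1, e=0: (((a \leftrightarrow (c \oplus b)) \lor d) \oplus a) = 1, so the formula = 1.

0, 1, 1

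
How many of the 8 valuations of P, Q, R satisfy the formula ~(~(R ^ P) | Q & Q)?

P  Q  R     (R ^ P)  ~(R ^ P)  (Q & Q)  (~(R ^ P) | (Q & Q))  ~(~(R ^ P) | (Q & Q))
T  T  T        F        T         T              T                      F          
T  T  F        T        F         T              T                      F          
T  F  T        F        T         F              T                      F          
T  F  F        T        F         F              F                      T          
F  T  T        T        F         T              T                      F          
F  T  F        F        T         T              T                      F          
F  F  T        T        F         F              F                      T          
F  F  F        F        T         F              T                      F          
The formula is true on 2 of the 8 rows.

2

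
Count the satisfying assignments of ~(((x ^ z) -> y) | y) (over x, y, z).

x  y  z     (x ^ z)  ((x ^ z) -> y)  (((x ^ z) -> y) | y)  ~(((x ^ z) -> y) | y)
F  F  F        F           T                  T                      F          
F  F  T        T           F                  F                      T          
F  T  F        F           T                  T                      F          
F  T  T        T           T                  T                      F          
T  F  F        T           F                  F                      T          
T  F  T        F           T                  T                      F          
T  T  F        T           T                  T                      F          
T  T  T        F           T                  T                      F          
The formula is true on 2 of the 8 rows.

2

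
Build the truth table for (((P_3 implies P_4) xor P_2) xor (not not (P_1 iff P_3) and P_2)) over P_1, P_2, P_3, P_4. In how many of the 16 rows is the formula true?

10

P_1 | P_2 | P_3 | P_4 | φ
--- | --- | --- | --- | -
 F  |  F  |  F  |  F  | T
 F  |  F  |  F  |  T  | T
 F  |  F  |  T  |  F  | F
 F  |  F  |  T  |  T  | T
 F  |  T  |  F  |  F  | T
 F  |  T  |  F  |  T  | T
 F  |  T  |  T  |  F  | T
 F  |  T  |  T  |  T  | F
 T  |  F  |  F  |  F  | T
 T  |  F  |  F  |  T  | T
 T  |  F  |  T  |  F  | F
 T  |  F  |  T  |  T  | T
 T  |  T  |  F  |  F  | F
 T  |  T  |  F  |  T  | F
 T  |  T  |  T  |  F  | F
 T  |  T  |  T  |  T  | T
The formula is true on 10 of the 16 rows.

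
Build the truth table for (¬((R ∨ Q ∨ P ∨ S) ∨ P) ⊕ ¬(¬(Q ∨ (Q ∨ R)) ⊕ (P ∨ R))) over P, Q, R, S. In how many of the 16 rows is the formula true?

5

P  Q  R  S  |  φ
0  0  0  0  |  1
0  0  0  1  |  0
0  0  1  0  |  0
0  0  1  1  |  0
0  1  0  0  |  1
0  1  0  1  |  1
0  1  1  0  |  0
0  1  1  1  |  0
1  0  0  0  |  1
1  0  0  1  |  1
1  0  1  0  |  0
1  0  1  1  |  0
1  1  0  0  |  0
1  1  0  1  |  0
1  1  1  0  |  0
1  1  1  1  |  0
The formula is true on 5 of the 16 rows.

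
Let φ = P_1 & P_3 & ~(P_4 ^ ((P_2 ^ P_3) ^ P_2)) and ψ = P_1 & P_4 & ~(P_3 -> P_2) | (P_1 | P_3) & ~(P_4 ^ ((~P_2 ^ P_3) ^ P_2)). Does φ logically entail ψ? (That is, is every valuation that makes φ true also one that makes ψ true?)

P_1 | P_2 | P_3 | P_4 | φ | ψ
--- | --- | --- | --- | - | -
 F  |  F  |  F  |  F  | F | F
 F  |  F  |  F  |  T  | F | F
 F  |  F  |  T  |  F  | F | T
 F  |  F  |  T  |  T  | F | F
 F  |  T  |  F  |  F  | F | F
 F  |  T  |  F  |  T  | F | F
 F  |  T  |  T  |  F  | F | T
 F  |  T  |  T  |  T  | F | F
 T  |  F  |  F  |  F  | F | F
 T  |  F  |  F  |  T  | F | T
 T  |  F  |  T  |  F  | F | T
 T  |  F  |  T  |  T  | T | T
 T  |  T  |  F  |  F  | F | F
 T  |  T  |  F  |  T  | F | T
 T  |  T  |  T  |  F  | F | T
 T  |  T  |  T  |  T  | T | F
At P_1=T, P_2=T, P_3=T, P_4=T we have φ true but ψ false, so φ does not entail ψ.

no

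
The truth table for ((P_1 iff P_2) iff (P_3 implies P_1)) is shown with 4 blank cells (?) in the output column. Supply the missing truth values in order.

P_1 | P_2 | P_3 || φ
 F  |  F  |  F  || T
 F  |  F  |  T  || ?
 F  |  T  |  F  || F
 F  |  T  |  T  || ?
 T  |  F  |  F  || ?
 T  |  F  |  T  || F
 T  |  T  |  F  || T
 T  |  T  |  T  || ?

F, T, F, T

Row P_1=F, P_2=F, P_3=T: (P_1 iff P_2) = T, (P_3 implies P_1) = F, so the formula = F.
Row P_1=F, P_2=T, P_3=T: (P_1 iff P_2) = F, (P_3 implies P_1) = F, so the formula = T.
Row P_1=T, P_2=F, P_3=F: (P_1 iff P_2) = F, (P_3 implies P_1) = T, so the formula = F.
Row P_1=T, P_2=T, P_3=T: (P_1 iff P_2) = T, (P_3 implies P_1) = T, so the formula = T.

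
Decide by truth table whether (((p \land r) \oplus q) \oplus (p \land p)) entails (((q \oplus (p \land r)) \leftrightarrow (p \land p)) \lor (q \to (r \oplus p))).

no

p  q  r  |  φ  ψ
T  T  T  |  T  F
T  T  F  |  F  T
T  F  T  |  F  T
T  F  F  |  T  T
F  T  T  |  T  T
F  T  F  |  T  F
F  F  T  |  F  T
F  F  F  |  F  T
At p=T, q=T, r=T we have φ true but ψ false, so φ does not entail ψ.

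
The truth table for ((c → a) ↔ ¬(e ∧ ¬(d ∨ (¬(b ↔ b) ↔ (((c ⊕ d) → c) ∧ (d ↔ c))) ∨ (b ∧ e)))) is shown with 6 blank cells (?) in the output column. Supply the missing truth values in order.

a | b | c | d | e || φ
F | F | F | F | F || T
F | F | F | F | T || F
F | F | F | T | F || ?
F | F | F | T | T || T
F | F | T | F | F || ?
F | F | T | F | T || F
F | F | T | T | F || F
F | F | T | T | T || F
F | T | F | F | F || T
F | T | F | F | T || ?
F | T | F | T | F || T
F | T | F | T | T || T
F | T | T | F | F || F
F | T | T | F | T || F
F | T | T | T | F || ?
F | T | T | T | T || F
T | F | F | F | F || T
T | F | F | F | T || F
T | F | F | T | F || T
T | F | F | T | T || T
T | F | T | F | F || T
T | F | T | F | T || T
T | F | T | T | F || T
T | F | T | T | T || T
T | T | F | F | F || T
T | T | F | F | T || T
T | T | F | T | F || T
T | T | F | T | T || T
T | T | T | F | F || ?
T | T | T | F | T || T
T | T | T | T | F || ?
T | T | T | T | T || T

Row a=F, b=F, c=F, d=T, e=F: (c → a) = T, ¬(e ∧ ¬(d ∨ (¬(b ↔ b) ↔ (((c ⊕ d) → c) ∧ (d ↔ c))) ∨ (b ∧ e))) = T, so the formula = T.
Row a=F, b=F, c=T, d=F, e=F: (c → a) = F, ¬(e ∧ ¬(d ∨ (¬(b ↔ b) ↔ (((c ⊕ d) → c) ∧ (d ↔ c))) ∨ (b ∧ e))) = T, so the formula = F.
Row a=F, b=T, c=F, d=F, e=T: (c → a) = T, ¬(e ∧ ¬(d ∨ (¬(b ↔ b) ↔ (((c ⊕ d) → c) ∧ (d ↔ c))) ∨ (b ∧ e))) = T, so the formula = T.
Row a=F, b=T, c=T, d=T, e=F: (c → a) = F, ¬(e ∧ ¬(d ∨ (¬(b ↔ b) ↔ (((c ⊕ d) → c) ∧ (d ↔ c))) ∨ (b ∧ e))) = T, so the formula = F.
Row a=T, b=T, c=T, d=F, e=F: (c → a) = T, ¬(e ∧ ¬(d ∨ (¬(b ↔ b) ↔ (((c ⊕ d) → c) ∧ (d ↔ c))) ∨ (b ∧ e))) = T, so the formula = T.
Row a=T, b=T, c=T, d=T, e=F: (c → a) = T, ¬(e ∧ ¬(d ∨ (¬(b ↔ b) ↔ (((c ⊕ d) → c) ∧ (d ↔ c))) ∨ (b ∧ e))) = T, so the formula = T.

T, F, T, F, T, T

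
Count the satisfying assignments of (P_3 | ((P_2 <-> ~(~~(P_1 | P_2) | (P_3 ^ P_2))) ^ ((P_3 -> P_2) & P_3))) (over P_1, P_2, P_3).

P_1  P_2  P_3  |  φ
 F    F    F   |  F
 F    F    T   |  T
 F    T    F   |  F
 F    T    T   |  T
 T    F    F   |  T
 T    F    T   |  T
 T    T    F   |  F
 T    T    T   |  T
The formula is true on 5 of the 8 rows.

5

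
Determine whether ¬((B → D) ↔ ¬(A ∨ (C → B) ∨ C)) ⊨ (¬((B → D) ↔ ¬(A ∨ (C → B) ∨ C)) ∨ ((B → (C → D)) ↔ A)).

yes

A | B | C | D | φ | ψ
- | - | - | - | - | -
T | T | T | T | T | T
T | T | T | F | F | F
T | T | F | T | T | T
T | T | F | F | F | T
T | F | T | T | T | T
T | F | T | F | T | T
T | F | F | T | T | T
T | F | F | F | T | T
F | T | T | T | T | T
F | T | T | F | F | T
F | T | F | T | T | T
F | T | F | F | F | F
F | F | T | T | T | T
F | F | T | F | T | T
F | F | F | T | T | T
F | F | F | F | T | T
In every row where φ is true, ψ is also true, so φ ⊨ ψ.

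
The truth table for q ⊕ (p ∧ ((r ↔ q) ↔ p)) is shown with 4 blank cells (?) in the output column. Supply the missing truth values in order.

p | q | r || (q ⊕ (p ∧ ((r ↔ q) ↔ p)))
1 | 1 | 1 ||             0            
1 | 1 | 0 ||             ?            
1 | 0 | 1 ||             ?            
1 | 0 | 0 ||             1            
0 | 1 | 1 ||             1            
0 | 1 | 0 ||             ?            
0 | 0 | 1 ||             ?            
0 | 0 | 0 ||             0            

Row p=1, q=1, r=0: (p ∧ ((r ↔ q) ↔ p)) = 0, so (q ⊕ (p ∧ ((r ↔ q) ↔ p))) = 1.
Row p=1, q=0, r=1: (p ∧ ((r ↔ q) ↔ p)) = 0, so (q ⊕ (p ∧ ((r ↔ q) ↔ p))) = 0.
Row p=0, q=1, r=0: (p ∧ ((r ↔ q) ↔ p)) = 0, so (q ⊕ (p ∧ ((r ↔ q) ↔ p))) = 1.
Row p=0, q=0, r=1: (p ∧ ((r ↔ q) ↔ p)) = 0, so (q ⊕ (p ∧ ((r ↔ q) ↔ p))) = 0.

1, 0, 1, 0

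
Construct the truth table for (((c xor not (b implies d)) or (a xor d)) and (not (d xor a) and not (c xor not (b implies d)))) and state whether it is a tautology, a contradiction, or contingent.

a | b | c | d | φ
- | - | - | - | -
1 | 1 | 1 | 1 | 0
1 | 1 | 1 | 0 | 0
1 | 1 | 0 | 1 | 0
1 | 1 | 0 | 0 | 0
1 | 0 | 1 | 1 | 0
1 | 0 | 1 | 0 | 0
1 | 0 | 0 | 1 | 0
1 | 0 | 0 | 0 | 0
0 | 1 | 1 | 1 | 0
0 | 1 | 1 | 0 | 0
0 | 1 | 0 | 1 | 0
0 | 1 | 0 | 0 | 0
0 | 0 | 1 | 1 | 0
0 | 0 | 1 | 0 | 0
0 | 0 | 0 | 1 | 0
0 | 0 | 0 | 0 | 0
Every row is 0, so the formula is a contradiction.

contradiction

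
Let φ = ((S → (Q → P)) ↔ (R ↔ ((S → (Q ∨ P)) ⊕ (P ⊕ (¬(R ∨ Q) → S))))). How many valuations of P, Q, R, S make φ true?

P | Q | R | S || φ
T | T | T | T || T
T | T | T | F || T
T | T | F | T || F
T | T | F | F || F
T | F | T | T || T
T | F | T | F || T
T | F | F | T || F
T | F | F | F || T
F | T | T | T || T
F | T | T | F || F
F | T | F | T || F
F | T | F | F || T
F | F | T | T || T
F | F | T | F || F
F | F | F | T || F
F | F | F | F || F
The formula is true on 8 of the 16 rows.

8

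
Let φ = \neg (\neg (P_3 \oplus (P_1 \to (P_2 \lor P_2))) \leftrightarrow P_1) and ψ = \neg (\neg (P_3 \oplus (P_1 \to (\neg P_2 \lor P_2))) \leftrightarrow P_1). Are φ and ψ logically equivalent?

P_1  P_2  P_3  |  φ  ψ
 T    T    T   |  F  F
 T    T    F   |  T  T
 T    F    T   |  T  F
 T    F    F   |  F  T
 F    T    T   |  T  T
 F    T    F   |  F  F
 F    F    T   |  T  T
 F    F    F   |  F  F
The columns differ at P_1=T, P_2=F, P_3=T (φ=T, ψ=F), so they are not equivalent.

not equivalent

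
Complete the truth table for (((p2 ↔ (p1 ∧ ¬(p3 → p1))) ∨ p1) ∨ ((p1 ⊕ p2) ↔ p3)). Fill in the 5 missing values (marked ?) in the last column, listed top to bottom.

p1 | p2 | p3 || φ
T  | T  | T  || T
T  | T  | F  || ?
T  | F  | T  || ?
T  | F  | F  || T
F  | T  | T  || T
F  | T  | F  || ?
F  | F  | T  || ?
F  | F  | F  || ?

Row p1=T, p2=T, p3=F: ((p2 ↔ (p1 ∧ ¬(p3 → p1))) ∨ p1) = T, ((p1 ⊕ p2) ↔ p3) = T, so the formula = T.
Row p1=T, p2=F, p3=T: ((p2 ↔ (p1 ∧ ¬(p3 → p1))) ∨ p1) = T, ((p1 ⊕ p2) ↔ p3) = T, so the formula = T.
Row p1=F, p2=T, p3=F: ((p2 ↔ (p1 ∧ ¬(p3 → p1))) ∨ p1) = F, ((p1 ⊕ p2) ↔ p3) = F, so the formula = F.
Row p1=F, p2=F, p3=T: ((p2 ↔ (p1 ∧ ¬(p3 → p1))) ∨ p1) = T, ((p1 ⊕ p2) ↔ p3) = F, so the formula = T.
Row p1=F, p2=F, p3=F: ((p2 ↔ (p1 ∧ ¬(p3 → p1))) ∨ p1) = T, ((p1 ⊕ p2) ↔ p3) = T, so the formula = T.

T, T, F, T, T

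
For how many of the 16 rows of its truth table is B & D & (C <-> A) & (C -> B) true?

A | B | C | D | (C <-> A) | (C -> B) | (B & D & (C <-> A) & (C -> B))
- | - | - | - | --------- | -------- | ------------------------------
1 | 1 | 1 | 1 |     1     |    1     |               1               
1 | 1 | 1 | 0 |     1     |    1     |               0               
1 | 1 | 0 | 1 |     0     |    1     |               0               
1 | 1 | 0 | 0 |     0     |    1     |               0               
1 | 0 | 1 | 1 |     1     |    0     |               0               
1 | 0 | 1 | 0 |     1     |    0     |               0               
1 | 0 | 0 | 1 |     0     |    1     |               0               
1 | 0 | 0 | 0 |     0     |    1     |               0               
0 | 1 | 1 | 1 |     0     |    1     |               0               
0 | 1 | 1 | 0 |     0     |    1     |               0               
0 | 1 | 0 | 1 |     1     |    1     |               1               
0 | 1 | 0 | 0 |     1     |    1     |               0               
0 | 0 | 1 | 1 |     0     |    0     |               0               
0 | 0 | 1 | 0 |     0     |    0     |               0               
0 | 0 | 0 | 1 |     1     |    1     |               0               
0 | 0 | 0 | 0 |     1     |    1     |               0               
The formula is true on 2 of the 16 rows.

2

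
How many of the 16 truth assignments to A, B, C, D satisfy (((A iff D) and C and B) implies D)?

A | B | C | D || (A iff D) | ((A iff D) and C and B) | φ
0 | 0 | 0 | 0 ||     1     |            0            | 1
0 | 0 | 0 | 1 ||     0     |            0            | 1
0 | 0 | 1 | 0 ||     1     |            0            | 1
0 | 0 | 1 | 1 ||     0     |            0            | 1
0 | 1 | 0 | 0 ||     1     |            0            | 1
0 | 1 | 0 | 1 ||     0     |            0            | 1
0 | 1 | 1 | 0 ||     1     |            1            | 0
0 | 1 | 1 | 1 ||     0     |            0            | 1
1 | 0 | 0 | 0 ||     0     |            0            | 1
1 | 0 | 0 | 1 ||     1     |            0            | 1
1 | 0 | 1 | 0 ||     0     |            0            | 1
1 | 0 | 1 | 1 ||     1     |            0            | 1
1 | 1 | 0 | 0 ||     0     |            0            | 1
1 | 1 | 0 | 1 ||     1     |            0            | 1
1 | 1 | 1 | 0 ||     0     |            0            | 1
1 | 1 | 1 | 1 ||     1     |            1            | 1
The formula is true on 15 of the 16 rows.

15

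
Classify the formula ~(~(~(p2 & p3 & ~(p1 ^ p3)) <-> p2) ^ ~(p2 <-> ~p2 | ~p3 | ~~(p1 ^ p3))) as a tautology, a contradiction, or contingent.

  p1  |   p2  |   p3  ||   φ  
 True |  True |  True ||  True
 True |  True | False ||  True
 True | False |  True ||  True
 True | False | False ||  True
False |  True |  True ||  True
False |  True | False ||  True
False | False |  True ||  True
False | False | False ||  True
Every row is True, so the formula is a tautology.

tautology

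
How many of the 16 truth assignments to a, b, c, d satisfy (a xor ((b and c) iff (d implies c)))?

a  b  c  d  |  (b and c)  (d implies c)  φ
F  F  F  F  |      F            T        F
F  F  F  T  |      F            F        T
F  F  T  F  |      F            T        F
F  F  T  T  |      F            T        F
F  T  F  F  |      F            T        F
F  T  F  T  |      F            F        T
F  T  T  F  |      T            T        T
F  T  T  T  |      T            T        T
T  F  F  F  |      F            T        T
T  F  F  T  |      F            F        F
T  F  T  F  |      F            T        T
T  F  T  T  |      F            T        T
T  T  F  F  |      F            T        T
T  T  F  T  |      F            F        F
T  T  T  F  |      T            T        F
T  T  T  T  |      T            T        F
The formula is true on 8 of the 16 rows.

8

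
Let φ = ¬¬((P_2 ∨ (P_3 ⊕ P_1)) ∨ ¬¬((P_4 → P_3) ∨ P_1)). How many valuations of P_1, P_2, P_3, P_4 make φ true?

15

 P_1    P_2    P_3    P_4   |    φ  
False  False  False  False  |   True
False  False  False   True  |  False
False  False   True  False  |   True
False  False   True   True  |   True
False   True  False  False  |   True
False   True  False   True  |   True
False   True   True  False  |   True
False   True   True   True  |   True
 True  False  False  False  |   True
 True  False  False   True  |   True
 True  False   True  False  |   True
 True  False   True   True  |   True
 True   True  False  False  |   True
 True   True  False   True  |   True
 True   True   True  False  |   True
 True   True   True   True  |   True
The formula is true on 15 of the 16 rows.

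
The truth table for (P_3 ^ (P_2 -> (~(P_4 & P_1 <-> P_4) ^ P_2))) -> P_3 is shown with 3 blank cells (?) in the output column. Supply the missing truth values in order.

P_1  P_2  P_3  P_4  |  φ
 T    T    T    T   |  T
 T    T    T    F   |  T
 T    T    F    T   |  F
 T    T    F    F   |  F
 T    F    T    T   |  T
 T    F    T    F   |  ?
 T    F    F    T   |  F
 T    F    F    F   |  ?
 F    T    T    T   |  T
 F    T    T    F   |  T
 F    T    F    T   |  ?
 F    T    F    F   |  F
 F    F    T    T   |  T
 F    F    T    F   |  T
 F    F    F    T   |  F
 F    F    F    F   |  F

Row P_1=T, P_2=F, P_3=T, P_4=F: (P_3 ^ (P_2 -> (~(P_4 & P_1 <-> P_4) ^ P_2))) = F, so the formula = T.
Row P_1=T, P_2=F, P_3=F, P_4=F: (P_3 ^ (P_2 -> (~(P_4 & P_1 <-> P_4) ^ P_2))) = T, so the formula = F.
Row P_1=F, P_2=T, P_3=F, P_4=T: (P_3 ^ (P_2 -> (~(P_4 & P_1 <-> P_4) ^ P_2))) = F, so the formula = T.

T, F, T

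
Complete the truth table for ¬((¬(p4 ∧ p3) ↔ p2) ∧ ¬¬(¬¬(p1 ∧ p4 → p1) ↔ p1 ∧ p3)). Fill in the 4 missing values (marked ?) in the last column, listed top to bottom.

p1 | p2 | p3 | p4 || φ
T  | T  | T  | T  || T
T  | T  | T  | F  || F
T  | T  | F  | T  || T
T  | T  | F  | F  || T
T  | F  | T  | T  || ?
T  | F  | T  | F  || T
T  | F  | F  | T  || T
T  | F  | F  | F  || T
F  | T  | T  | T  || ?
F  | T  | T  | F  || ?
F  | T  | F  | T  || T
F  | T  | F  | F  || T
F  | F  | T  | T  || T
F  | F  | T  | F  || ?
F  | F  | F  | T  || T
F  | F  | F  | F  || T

F, T, T, T

Row p1=T, p2=F, p3=T, p4=T: (¬(p4 ∧ p3) ↔ p2) = T, ¬¬(¬¬(p1 ∧ p4 → p1) ↔ p1 ∧ p3) = T, ((¬(p4 ∧ p3) ↔ p2) ∧ ¬¬(¬¬(p1 ∧ p4 → p1) ↔ p1 ∧ p3)) = T, so the formula = F.
Row p1=F, p2=T, p3=T, p4=T: (¬(p4 ∧ p3) ↔ p2) = F, ¬¬(¬¬(p1 ∧ p4 → p1) ↔ p1 ∧ p3) = F, ((¬(p4 ∧ p3) ↔ p2) ∧ ¬¬(¬¬(p1 ∧ p4 → p1) ↔ p1 ∧ p3)) = F, so the formula = T.
Row p1=F, p2=T, p3=T, p4=F: (¬(p4 ∧ p3) ↔ p2) = T, ¬¬(¬¬(p1 ∧ p4 → p1) ↔ p1 ∧ p3) = F, ((¬(p4 ∧ p3) ↔ p2) ∧ ¬¬(¬¬(p1 ∧ p4 → p1) ↔ p1 ∧ p3)) = F, so the formula = T.
Row p1=F, p2=F, p3=T, p4=F: (¬(p4 ∧ p3) ↔ p2) = F, ¬¬(¬¬(p1 ∧ p4 → p1) ↔ p1 ∧ p3) = F, ((¬(p4 ∧ p3) ↔ p2) ∧ ¬¬(¬¬(p1 ∧ p4 → p1) ↔ p1 ∧ p3)) = F, so the formula = T.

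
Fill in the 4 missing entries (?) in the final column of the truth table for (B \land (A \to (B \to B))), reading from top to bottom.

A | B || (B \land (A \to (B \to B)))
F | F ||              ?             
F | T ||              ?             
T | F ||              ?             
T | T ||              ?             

Row A=F, B=F: (A \to (B \to B)) = T, so (B \land (A \to (B \to B))) = F.
Row A=F, B=T: (A \to (B \to B)) = T, so (B \land (A \to (B \to B))) = T.
Row A=T, B=F: (A \to (B \to B)) = T, so (B \land (A \to (B \to B))) = F.
Row A=T, B=T: (A \to (B \to B)) = T, so (B \land (A \to (B \to B))) = T.

F, T, F, T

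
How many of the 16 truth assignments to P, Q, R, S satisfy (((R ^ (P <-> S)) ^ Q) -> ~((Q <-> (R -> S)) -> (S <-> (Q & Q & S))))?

P  Q  R  S  |  (P <-> S)  (R ^ (P <-> S))  ((R ^ (P <-> S)) ^ Q)  (R -> S)  (Q <-> (R -> S))  (Q & Q & S)  (S <-> (Q & Q & S))  φ
F  F  F  F  |      T             T                   T               T             F               F                T           F
F  F  F  T  |      F             F                   F               T             F               F                F           T
F  F  T  F  |      T             F                   F               F             T               F                T           T
F  F  T  T  |      F             T                   T               T             F               F                F           F
F  T  F  F  |      T             T                   F               T             T               F                T           T
F  T  F  T  |      F             F                   T               T             T               T                T           F
F  T  T  F  |      T             F                   T               F             F               F                T           F
F  T  T  T  |      F             T                   F               T             T               T                T           T
T  F  F  F  |      F             F                   F               T             F               F                T           T
T  F  F  T  |      T             T                   T               T             F               F                F           F
T  F  T  F  |      F             T                   T               F             T               F                T           F
T  F  T  T  |      T             F                   F               T             F               F                F           T
T  T  F  F  |      F             F                   T               T             T               F                T           F
T  T  F  T  |      T             T                   F               T             T               T                T           T
T  T  T  F  |      F             T                   F               F             F               F                T           T
T  T  T  T  |      T             F                   T               T             T               T                T           F
The formula is true on 8 of the 16 rows.

8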